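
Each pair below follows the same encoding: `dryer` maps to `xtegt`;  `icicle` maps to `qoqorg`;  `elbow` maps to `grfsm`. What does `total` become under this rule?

Each letter's alphabet position (a=0..z=25) is mapped through 9·x+22 mod 26 — an affine cipher.
For total: t(19)→9·19+22≡11=l; o(14)→9·14+22≡18=s; t(19)→9·19+22≡11=l; a(0)→9·0+22≡22=w; l(11)→9·11+22≡17=r (all mod 26).

lslwr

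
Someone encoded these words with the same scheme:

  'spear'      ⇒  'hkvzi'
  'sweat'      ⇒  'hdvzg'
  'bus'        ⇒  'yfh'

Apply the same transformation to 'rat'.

izg

Each pair mirrors across the alphabet (s↔h, p↔k, e↔v): positions sum to 25. Each letter is replaced by its mirror in the alphabet: a↔z, b↔y, c↔x, and so on (the Atbash cipher).
Applying it to rat: r↔i, a↔z, t↔g.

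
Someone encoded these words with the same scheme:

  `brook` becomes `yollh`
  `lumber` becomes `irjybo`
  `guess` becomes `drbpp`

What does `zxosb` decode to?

carve

Compare letters: b→y is +23, r→o is +23, o→l is +23 — a constant shift. Each letter is shifted forward by 23 in the alphabet (a Caesar shift of +23).
Reversing it on zxosb: z−23=c, x−23=a, o−23=r, s−23=v, b−23=e.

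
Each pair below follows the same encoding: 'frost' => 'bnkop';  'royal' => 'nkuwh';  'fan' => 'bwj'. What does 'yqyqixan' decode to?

Compare letters: f→b is +22, r→n is +22, o→k is +22 — a constant shift. Every letter moves 22 places later in the alphabet, wrapping around z→a.
Reversing it on yqyqixan: y−22=c, q−22=u, y−22=c, q−22=u, i−22=m, x−22=b, a−22=e, n−22=r.

cucumber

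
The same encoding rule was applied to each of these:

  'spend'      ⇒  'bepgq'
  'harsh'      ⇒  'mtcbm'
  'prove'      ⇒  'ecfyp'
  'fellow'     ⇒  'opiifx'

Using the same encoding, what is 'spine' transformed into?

belgp

s(18)→b(1) and p(15)→e(4) fit y≡25x+19 (mod 26); the inverse of 25 mod 26 is 25. Treating letters as 0–25, the rule is x ↦ 25x + 19 (mod 26).
For spine: s(18)→25·18+19≡1=b; p(15)→25·15+19≡4=e; i(8)→25·8+19≡11=l; n(13)→25·13+19≡6=g; e(4)→25·4+19≡15=p (all mod 26).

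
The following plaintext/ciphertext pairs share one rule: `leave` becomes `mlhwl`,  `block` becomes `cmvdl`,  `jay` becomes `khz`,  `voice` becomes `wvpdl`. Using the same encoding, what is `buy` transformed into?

The shift depends on letter class: consonant l→m is +1, but vowel e→l is +7. Two shifts are in play — +7 for a/e/i/o/u, +1 for every other letter.
On buy: b(cons)+1=c, u(vowel)+7=b, y(cons)+1=z.

cbz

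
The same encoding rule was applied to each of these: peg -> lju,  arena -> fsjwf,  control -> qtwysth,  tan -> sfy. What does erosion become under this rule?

stnxtwj

Read the word backwards and shift each letter +5.
Applying it to erosion: reverse → noisore; then shift: n+5=s, o+5=t, i+5=n, s+5=x, o+5=t, r+5=w, e+5=j.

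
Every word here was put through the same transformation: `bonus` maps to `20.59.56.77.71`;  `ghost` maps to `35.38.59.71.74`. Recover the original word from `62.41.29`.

b(#2)→20 and o(#15)→59: differences scale by 3, so n = 3·pos + 14. With a=1..z=26, the number is 3·pos + 14.
Undoing it on 62.41.29: 62→(62−14)÷3=16=p, 41→(41−14)÷3=9=i, 29→(29−14)÷3=5=e.

pie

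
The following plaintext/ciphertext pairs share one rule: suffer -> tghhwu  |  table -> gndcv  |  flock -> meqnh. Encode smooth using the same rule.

jvqqou

The output letters match the input read backwards, each shifted +2: suffer reversed is reffus. Two steps: reverse the string, then apply a Caesar shift of +2.
Applying it to smooth: reverse → htooms; then shift: h+2=j, t+2=v, o+2=q, o+2=q, m+2=o, s+2=u.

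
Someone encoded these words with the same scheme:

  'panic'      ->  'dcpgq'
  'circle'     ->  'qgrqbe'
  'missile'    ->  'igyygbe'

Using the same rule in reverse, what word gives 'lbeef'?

fleet

p(15)→d(3) and a(0)→c(2) fit y≡7x+2 (mod 26); the inverse of 7 mod 26 is 15. Treating letters as 0–25, the rule is x ↦ 7x + 2 (mod 26).
Reversing it on lbeef: l(11)→15·(11−2)≡5=f; b(1)→15·(1−2)≡11=l; e(4)→15·(4−2)≡4=e; e(4)→15·(4−2)≡4=e; f(5)→15·(5−2)≡19=t (all mod 26).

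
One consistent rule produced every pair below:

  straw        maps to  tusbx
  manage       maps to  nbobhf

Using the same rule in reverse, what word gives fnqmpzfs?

employer

Compare letters: s→t is +1, t→u is +1, r→s is +1 — a constant shift. Every letter moves 1 place later in the alphabet, wrapping around z→a.
Decoding fnqmpzfs: f−1=e, n−1=m, q−1=p, m−1=l, p−1=o, z−1=y, f−1=e, s−1=r.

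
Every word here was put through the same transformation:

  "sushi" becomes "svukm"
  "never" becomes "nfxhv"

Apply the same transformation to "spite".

sqkwi

Letter i (0-indexed) is shifted by i+0, so successive shifts are 0, 1, 2, ….
For spite: s+0=s, p+1=q, i+2=k, t+3=w, e+4=i.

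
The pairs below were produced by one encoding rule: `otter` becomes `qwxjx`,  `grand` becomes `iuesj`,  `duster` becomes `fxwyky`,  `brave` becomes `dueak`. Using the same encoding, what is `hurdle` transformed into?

jxvirl

The shift increases by 1 at each position, starting from +2: 2, 3, 4, ….
On hurdle: h+2=j, u+3=x, r+4=v, d+5=i, l+6=r, e+7=l.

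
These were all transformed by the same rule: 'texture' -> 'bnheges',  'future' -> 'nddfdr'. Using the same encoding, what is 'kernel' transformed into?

In texture: t→b is +8, e→n is +9, x→h is +10, t→e is +11 — the shift increases by 1 each position. The shift increases by 1 at each position, starting from +8: 8, 9, 10, ….
Applying it to kernel: k+8=s, e+9=n, r+10=b, n+11=y, e+12=q, l+13=y.

snbyqy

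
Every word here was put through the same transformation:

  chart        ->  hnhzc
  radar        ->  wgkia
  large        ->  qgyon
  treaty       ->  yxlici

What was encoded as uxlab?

In chart: c→h is +5, h→n is +6, a→h is +7, r→z is +8 — the shift increases by 1 each position. Each letter shifts forward by (position + 5), i.e. 5, 6, 7, … — the shift grows by one for each successive letter.
Reversing it on uxlab: u−5=p, x−6=r, l−7=e, a−8=s, b−9=s.

press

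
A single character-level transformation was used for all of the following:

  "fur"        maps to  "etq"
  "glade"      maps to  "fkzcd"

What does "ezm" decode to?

fan

Compare letters: f→e is +25, u→t is +25, r→q is +25 — a constant shift. It's a constant shift of +25 (ROT25).
Undoing it on ezm: e−25=f, z−25=a, m−25=n.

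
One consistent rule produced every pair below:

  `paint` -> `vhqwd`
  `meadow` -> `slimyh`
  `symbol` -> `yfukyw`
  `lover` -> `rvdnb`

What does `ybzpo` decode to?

In paint: p→v is +6, a→h is +7, i→q is +8, n→w is +9 — the shift increases by 1 each position. The shift increases by 1 at each position, starting from +6: 6, 7, 8, ….
Reversing it on ybzpo: y−6=s, b−7=u, z−8=r, p−9=g, o−10=e.

surge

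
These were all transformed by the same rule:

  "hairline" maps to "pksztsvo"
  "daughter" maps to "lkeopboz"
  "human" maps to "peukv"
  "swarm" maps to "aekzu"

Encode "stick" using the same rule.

The shift depends on letter class: consonant h→p is +8, but vowel a→k is +10. Two shifts are in play — +10 for a/e/i/o/u, +8 for every other letter.
On stick: s(cons)+8=a, t(cons)+8=b, i(vowel)+10=s, c(cons)+8=k, k(cons)+8=s.

absks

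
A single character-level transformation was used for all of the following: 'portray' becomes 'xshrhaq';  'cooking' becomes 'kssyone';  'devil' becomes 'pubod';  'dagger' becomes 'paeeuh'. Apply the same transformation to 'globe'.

Treating letters as 0–25, the rule is x ↦ 5x + 0 (mod 26).
For globe: g(6)→5·6+0≡4=e; l(11)→5·11+0≡3=d; o(14)→5·14+0≡18=s; b(1)→5·1+0≡5=f; e(4)→5·4+0≡20=u (all mod 26).

edsfu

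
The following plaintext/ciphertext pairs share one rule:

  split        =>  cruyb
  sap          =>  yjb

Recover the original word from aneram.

driver

The word is reversed, then every letter is shifted forward by 9.
Reversing it on aneram: shift back: a−9=r, n−9=e, e−9=v, r−9=i, a−9=r, m−9=d → revird; then reverse → driver.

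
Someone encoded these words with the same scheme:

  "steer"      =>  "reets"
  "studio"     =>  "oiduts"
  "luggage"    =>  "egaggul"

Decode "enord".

drone

The output letters match the input read backwards: steer reversed is reets. The word is simply reversed.
Reversing it on enord: then reverse → drone.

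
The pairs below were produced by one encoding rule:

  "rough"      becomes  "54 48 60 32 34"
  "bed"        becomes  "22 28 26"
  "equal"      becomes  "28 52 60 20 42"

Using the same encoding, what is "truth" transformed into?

58 54 60 58 34

Each letter becomes 2×(its alphabet position, a=1..z=26) + 18.
For truth: t=20→58, r=18→54, u=21→60, t=20→58, h=8→34.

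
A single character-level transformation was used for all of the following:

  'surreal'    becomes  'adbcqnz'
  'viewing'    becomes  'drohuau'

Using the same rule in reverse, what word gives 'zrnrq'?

ridge

In surreal: s→a is +8, u→d is +9, r→b is +10, r→c is +11 — the shift increases by 1 each position. Each letter shifts forward by (position + 8), i.e. 8, 9, 10, … — the shift grows by one for each successive letter.
Reversing it on zrnrq: z−8=r, r−9=i, n−10=d, r−11=g, q−12=e.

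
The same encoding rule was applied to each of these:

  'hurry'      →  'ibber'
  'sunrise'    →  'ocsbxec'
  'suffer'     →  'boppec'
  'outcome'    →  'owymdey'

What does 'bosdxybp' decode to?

Read the word backwards and shift each letter +10.
Undoing it on bosdxybp: shift back: b−10=r, o−10=e, s−10=i, d−10=t, x−10=n, y−10=o, b−10=r, p−10=f → reitnorf; then reverse → frontier.

frontier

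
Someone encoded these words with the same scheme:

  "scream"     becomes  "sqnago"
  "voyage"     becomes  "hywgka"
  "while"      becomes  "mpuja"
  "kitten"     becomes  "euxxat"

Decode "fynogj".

formal

This is an affine cipher: with a=0,…,z=25, each position x becomes (5x+6) mod 26.
Decoding fynogj: f(5)→21·(5−6)≡5=f; y(24)→21·(24−6)≡14=o; n(13)→21·(13−6)≡17=r; o(14)→21·(14−6)≡12=m; g(6)→21·(6−6)≡0=a; j(9)→21·(9−6)≡11=l (all mod 26).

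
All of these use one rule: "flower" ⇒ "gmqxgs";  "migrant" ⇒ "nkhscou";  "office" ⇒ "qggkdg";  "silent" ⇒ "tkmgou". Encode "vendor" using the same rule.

The shift depends on letter class: consonant f→g is +1, but vowel o→q is +2. Vowels shift forward by 2 and consonants shift forward by 1.
On vendor: v(cons)+1=w, e(vowel)+2=g, n(cons)+1=o, d(cons)+1=e, o(vowel)+2=q, r(cons)+1=s.

wgoeqs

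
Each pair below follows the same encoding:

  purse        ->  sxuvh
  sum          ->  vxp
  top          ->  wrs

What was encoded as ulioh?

rifle

Every letter moves 3 places later in the alphabet, wrapping around z→a.
Undoing it on ulioh: u−3=r, l−3=i, i−3=f, o−3=l, h−3=e.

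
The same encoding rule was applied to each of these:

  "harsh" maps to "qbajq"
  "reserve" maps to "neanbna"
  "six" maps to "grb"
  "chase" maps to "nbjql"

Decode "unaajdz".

quarrel

The output letters match the input read backwards, each shifted +9: harsh reversed is hsrah. Two steps: reverse the string, then apply a Caesar shift of +9.
Reversing it on unaajdz: shift back: u−9=l, n−9=e, a−9=r, a−9=r, j−9=a, d−9=u, z−9=q → lerrauq; then reverse → quarrel.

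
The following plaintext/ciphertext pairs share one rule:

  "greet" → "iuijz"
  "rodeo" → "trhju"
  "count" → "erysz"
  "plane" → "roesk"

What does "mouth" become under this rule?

Letter i (0-indexed) is shifted by i+2, so successive shifts are 2, 3, 4, ….
On mouth: m+2=o, o+3=r, u+4=y, t+5=y, h+6=n.

oryyn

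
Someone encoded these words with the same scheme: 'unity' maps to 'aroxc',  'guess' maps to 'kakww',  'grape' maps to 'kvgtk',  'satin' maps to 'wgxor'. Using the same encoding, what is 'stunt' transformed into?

wxarx

The shift depends on letter class: consonant n→r is +4, but vowel u→a is +6. Two shifts are in play — +6 for a/e/i/o/u, +4 for every other letter.
On stunt: s(cons)+4=w, t(cons)+4=x, u(vowel)+6=a, n(cons)+4=r, t(cons)+4=x.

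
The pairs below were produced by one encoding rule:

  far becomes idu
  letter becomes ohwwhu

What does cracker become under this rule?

fudfnhu

Compare letters: f→i is +3, a→d is +3, r→u is +3 — a constant shift. Every letter moves 3 places later in the alphabet, wrapping around z→a.
For cracker: c+3=f, r+3=u, a+3=d, c+3=f, k+3=n, e+3=h, r+3=u.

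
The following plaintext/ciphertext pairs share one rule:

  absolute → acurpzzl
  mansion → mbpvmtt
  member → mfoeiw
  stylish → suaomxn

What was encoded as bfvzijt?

between

In absolute: a→a is +0, b→c is +1, s→u is +2, o→r is +3 — the shift increases by 1 each position. Letter i (0-indexed) is shifted by i+0, so successive shifts are 0, 1, 2, ….
Reversing it on bfvzijt: b−0=b, f−1=e, v−2=t, z−3=w, i−4=e, j−5=e, t−6=n.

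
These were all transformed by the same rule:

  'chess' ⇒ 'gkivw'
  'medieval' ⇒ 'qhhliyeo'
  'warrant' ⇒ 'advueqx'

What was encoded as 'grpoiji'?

Shifts by position in chess: pos 0: c→g (+4), pos 1: h→k (+3), pos 2: e→i (+4), pos 3: s→v (+3) — repeating every 2. The shifts repeat in a cycle of length 2: positions 0,1,… shift by +4, +3, then the pattern repeats.
Decoding grpoiji: g−4=c, r−3=o, p−4=l, o−3=l, i−4=e, j−3=g, i−4=e.

college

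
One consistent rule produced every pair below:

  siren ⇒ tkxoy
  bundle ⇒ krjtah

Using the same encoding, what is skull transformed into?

rraqy

The output letters match the input read backwards, each shifted +6: siren reversed is neris. The word is reversed, then every letter is shifted forward by 6.
For skull: reverse → lluks; then shift: l+6=r, l+6=r, u+6=a, k+6=q, s+6=y.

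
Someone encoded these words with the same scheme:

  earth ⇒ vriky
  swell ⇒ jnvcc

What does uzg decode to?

dip

Compare letters: e→v is +17, a→r is +17, r→i is +17 — a constant shift. This is a Caesar cipher with shift 17.
Decoding uzg: u−17=d, z−17=i, g−17=p.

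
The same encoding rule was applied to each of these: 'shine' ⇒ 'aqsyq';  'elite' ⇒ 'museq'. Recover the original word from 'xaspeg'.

priest

Each letter shifts forward by (position + 8), i.e. 8, 9, 10, … — the shift grows by one for each successive letter.
Decoding xaspeg: x−8=p, a−9=r, s−10=i, p−11=e, e−12=s, g−13=t.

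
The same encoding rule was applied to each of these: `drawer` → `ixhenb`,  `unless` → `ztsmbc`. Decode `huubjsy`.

In drawer: d→i is +5, r→x is +6, a→h is +7, w→e is +8 — the shift increases by 1 each position. The shift increases by 1 at each position, starting from +5: 5, 6, 7, ….
Undoing it on huubjsy: h−5=c, u−6=o, u−7=n, b−8=t, j−9=a, s−10=i, y−11=n.

contain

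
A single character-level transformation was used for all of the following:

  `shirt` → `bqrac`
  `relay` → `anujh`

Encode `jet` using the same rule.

snc

Compare letters: s→b is +9, h→q is +9, i→r is +9 — a constant shift. It's a constant shift of +9 (ROT9).
For jet: j+9=s, e+9=n, t+9=c.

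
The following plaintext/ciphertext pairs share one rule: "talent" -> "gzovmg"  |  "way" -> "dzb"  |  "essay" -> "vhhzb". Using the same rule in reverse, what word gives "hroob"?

silly

Each pair mirrors across the alphabet (t↔g, a↔z, l↔o): positions sum to 25. Each letter is replaced by its mirror in the alphabet: a↔z, b↔y, c↔x, and so on (the Atbash cipher).
Decoding hroob: h↔s, r↔i, o↔l, o↔l, b↔y.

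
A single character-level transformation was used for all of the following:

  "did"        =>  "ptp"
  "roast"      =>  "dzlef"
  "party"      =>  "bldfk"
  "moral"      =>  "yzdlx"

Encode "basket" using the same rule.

nlewpf

The shift depends on letter class: consonant d→p is +12, but vowel i→t is +11. Two shifts are in play — +11 for a/e/i/o/u, +12 for every other letter.
On basket: b(cons)+12=n, a(vowel)+11=l, s(cons)+12=e, k(cons)+12=w, e(vowel)+11=p, t(cons)+12=f.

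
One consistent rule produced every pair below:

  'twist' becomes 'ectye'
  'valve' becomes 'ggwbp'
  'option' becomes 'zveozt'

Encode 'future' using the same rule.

Shifts by position in twist: pos 0: t→e (+11), pos 1: w→c (+6), pos 2: i→t (+11), pos 3: s→y (+6) — repeating every 2. The shifts repeat in a cycle of length 2: positions 0,1,… shift by +11, +6, then the pattern repeats.
Applying it to future: f+11=q, u+6=a, t+11=e, u+6=a, r+11=c, e+6=k.

qaeack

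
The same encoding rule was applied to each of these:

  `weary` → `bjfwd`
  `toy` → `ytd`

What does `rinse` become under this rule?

Compare letters: w→b is +5, e→j is +5, a→f is +5 — a constant shift. Every letter moves 5 places later in the alphabet, wrapping around z→a.
Applying it to rinse: r+5=w, i+5=n, n+5=s, s+5=x, e+5=j.

wnsxj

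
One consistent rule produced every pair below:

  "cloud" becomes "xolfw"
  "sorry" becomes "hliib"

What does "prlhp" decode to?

kiosk

This is the alphabet-reversal cipher (Atbash): a becomes z, b becomes y, etc.
Decoding prlhp: p↔k, r↔i, l↔o, h↔s, p↔k.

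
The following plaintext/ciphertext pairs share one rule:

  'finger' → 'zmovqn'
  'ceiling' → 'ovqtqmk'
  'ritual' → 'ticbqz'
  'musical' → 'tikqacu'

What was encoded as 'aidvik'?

canvas

Two steps: reverse the string, then apply a Caesar shift of +8.
Undoing it on aidvik: shift back: a−8=s, i−8=a, d−8=v, v−8=n, i−8=a, k−8=c → savnac; then reverse → canvas.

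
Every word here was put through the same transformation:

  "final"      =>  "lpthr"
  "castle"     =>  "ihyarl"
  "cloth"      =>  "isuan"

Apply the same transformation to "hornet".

nvxuka

Shifts by position in final: pos 0: f→l (+6), pos 1: i→p (+7), pos 2: n→t (+6), pos 3: a→h (+7) — repeating every 2. It's a Vigenère-style cipher with numeric key [6,7]: position i shifts by key[i mod 2].
Applying it to hornet: h+6=n, o+7=v, r+6=x, n+7=u, e+6=k, t+7=a.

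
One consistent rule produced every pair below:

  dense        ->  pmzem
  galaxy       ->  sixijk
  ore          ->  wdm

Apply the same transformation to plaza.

bxili

Vowels shift forward by 8 and consonants shift forward by 12.
On plaza: p(cons)+12=b, l(cons)+12=x, a(vowel)+8=i, z(cons)+12=l, a(vowel)+8=i.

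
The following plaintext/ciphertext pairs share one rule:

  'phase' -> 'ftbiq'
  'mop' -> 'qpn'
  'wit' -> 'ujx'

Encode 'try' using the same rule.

The output letters match the input read backwards, each shifted +1: phase reversed is esahp. The word is reversed, then every letter is shifted forward by 1.
For try: reverse → yrt; then shift: y+1=z, r+1=s, t+1=u.

zsu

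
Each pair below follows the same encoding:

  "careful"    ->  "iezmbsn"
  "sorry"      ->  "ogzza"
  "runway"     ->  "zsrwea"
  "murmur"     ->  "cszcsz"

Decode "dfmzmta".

thereby

c(2)→i(8) and a(0)→e(4) fit y≡15x+4 (mod 26); the inverse of 15 mod 26 is 7. Each letter's alphabet position (a=0..z=25) is mapped through 15·x+4 mod 26 — an affine cipher.
Reversing it on dfmzmta: d(3)→7·(3−4)≡19=t; f(5)→7·(5−4)≡7=h; m(12)→7·(12−4)≡4=e; z(25)→7·(25−4)≡17=r; m(12)→7·(12−4)≡4=e; t(19)→7·(19−4)≡1=b; a(0)→7·(0−4)≡24=y (all mod 26).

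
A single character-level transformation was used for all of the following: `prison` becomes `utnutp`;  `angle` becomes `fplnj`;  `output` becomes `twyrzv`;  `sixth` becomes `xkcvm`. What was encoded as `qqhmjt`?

locker

Shifts by position in prison: pos 0: p→u (+5), pos 1: r→t (+2), pos 2: i→n (+5), pos 3: s→u (+2) — repeating every 2. A repeating key of period 2 is used — shifts +5, +2 over and over.
Undoing it on qqhmjt: q−5=l, q−2=o, h−5=c, m−2=k, j−5=e, t−2=r.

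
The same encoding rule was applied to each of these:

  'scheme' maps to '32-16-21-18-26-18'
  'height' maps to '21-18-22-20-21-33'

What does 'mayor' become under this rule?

26-14-38-28-31

s is letter #19 and maps to 32: an offset of 13. Letters become their 1-based position plus 13 (so a→14, b→15, …).
On mayor: m=13→26, a=1→14, y=25→38, o=15→28, r=18→31.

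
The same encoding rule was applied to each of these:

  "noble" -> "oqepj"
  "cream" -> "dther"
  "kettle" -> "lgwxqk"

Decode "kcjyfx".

In noble: n→o is +1, o→q is +2, b→e is +3, l→p is +4 — the shift increases by 1 each position. The shift increases by 1 at each position, starting from +1: 1, 2, 3, ….
Decoding kcjyfx: k−1=j, c−2=a, j−3=g, y−4=u, f−5=a, x−6=r.

jaguar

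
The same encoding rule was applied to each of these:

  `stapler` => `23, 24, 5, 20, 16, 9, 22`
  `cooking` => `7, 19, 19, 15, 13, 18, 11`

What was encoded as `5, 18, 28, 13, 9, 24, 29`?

s is letter #19 and maps to 23: an offset of 4. The number is (letter's place in the alphabet, a=1) + 4.
Decoding 5, 18, 28, 13, 9, 24, 29: 5→(5−4)÷1=1=a, 18→(18−4)÷1=14=n, 28→(28−4)÷1=24=x, 13→(13−4)÷1=9=i, 9→(9−4)÷1=5=e, 24→(24−4)÷1=20=t, 29→(29−4)÷1=25=y.

anxiety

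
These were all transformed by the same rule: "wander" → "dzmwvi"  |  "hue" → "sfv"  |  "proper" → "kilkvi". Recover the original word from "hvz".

sea

Each pair mirrors across the alphabet (w↔d, a↔z, n↔m): positions sum to 25. This is the alphabet-reversal cipher (Atbash): a becomes z, b becomes y, etc.
Reversing it on hvz: h↔s, v↔e, z↔a.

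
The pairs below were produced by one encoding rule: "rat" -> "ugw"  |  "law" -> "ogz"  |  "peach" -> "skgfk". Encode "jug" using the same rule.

The shift depends on letter class: consonant r→u is +3, but vowel a→g is +6. Two shifts are in play — +6 for a/e/i/o/u, +3 for every other letter.
On jug: j(cons)+3=m, u(vowel)+6=a, g(cons)+3=j.

maj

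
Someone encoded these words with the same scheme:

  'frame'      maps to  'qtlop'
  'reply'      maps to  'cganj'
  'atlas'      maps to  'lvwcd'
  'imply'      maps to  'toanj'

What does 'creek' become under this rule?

It's a Vigenère-style cipher with numeric key [11,2]: position i shifts by key[i mod 2].
Applying it to creek: c+11=n, r+2=t, e+11=p, e+2=g, k+11=v.

ntpgv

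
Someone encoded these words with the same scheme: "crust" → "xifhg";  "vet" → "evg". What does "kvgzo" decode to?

petal

Each pair mirrors across the alphabet (c↔x, r↔i, u↔f): positions sum to 25. This is the alphabet-reversal cipher (Atbash): a becomes z, b becomes y, etc.
Reversing it on kvgzo: k↔p, v↔e, g↔t, z↔a, o↔l.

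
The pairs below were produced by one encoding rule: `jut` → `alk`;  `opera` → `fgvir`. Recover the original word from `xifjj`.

gross

Each letter is shifted forward by 17 in the alphabet (a Caesar shift of +17).
Undoing it on xifjj: x−17=g, i−17=r, f−17=o, j−17=s, j−17=s.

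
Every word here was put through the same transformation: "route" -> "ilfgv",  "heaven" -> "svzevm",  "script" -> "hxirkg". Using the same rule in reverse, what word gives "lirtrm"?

Each pair mirrors across the alphabet (r↔i, o↔l, u↔f): positions sum to 25. This is the alphabet-reversal cipher (Atbash): a becomes z, b becomes y, etc.
Reversing it on lirtrm: l↔o, i↔r, r↔i, t↔g, r↔i, m↔n.

origin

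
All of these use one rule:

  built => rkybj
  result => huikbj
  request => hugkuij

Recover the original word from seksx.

couch

Compare letters: b→r is +16, u→k is +16, i→y is +16 — a constant shift. It's a constant shift of +16 (ROT16).
Decoding seksx: s−16=c, e−16=o, k−16=u, s−16=c, x−16=h.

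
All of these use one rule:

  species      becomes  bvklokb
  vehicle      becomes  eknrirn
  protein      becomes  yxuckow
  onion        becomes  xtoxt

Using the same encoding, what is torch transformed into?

cuxln

Shifts by position in species: pos 0: s→b (+9), pos 1: p→v (+6), pos 2: e→k (+6), pos 3: c→l (+9), pos 4: i→o (+6), pos 5: e→k (+6) — repeating every 3. It's a Vigenère-style cipher with numeric key [9,6,6]: position i shifts by key[i mod 3].
On torch: t+9=c, o+6=u, r+6=x, c+9=l, h+6=n.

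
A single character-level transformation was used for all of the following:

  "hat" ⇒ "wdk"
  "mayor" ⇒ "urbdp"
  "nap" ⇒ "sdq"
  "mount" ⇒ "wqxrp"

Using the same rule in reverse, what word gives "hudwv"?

stare

Two steps: reverse the string, then apply a Caesar shift of +3.
Reversing it on hudwv: shift back: h−3=e, u−3=r, d−3=a, w−3=t, v−3=s → erats; then reverse → stare.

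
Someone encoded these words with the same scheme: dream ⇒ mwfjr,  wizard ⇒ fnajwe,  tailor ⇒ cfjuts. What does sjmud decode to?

jelly

It's a Vigenère-style cipher with numeric key [9,5,1]: position i shifts by key[i mod 3].
Undoing it on sjmud: s−9=j, j−5=e, m−1=l, u−9=l, d−5=y.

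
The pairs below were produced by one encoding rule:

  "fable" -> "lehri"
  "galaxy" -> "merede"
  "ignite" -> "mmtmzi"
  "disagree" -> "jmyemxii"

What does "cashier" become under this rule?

The shift depends on letter class: consonant f→l is +6, but vowel a→e is +4. The rule splits by letter class: vowels +4, consonants +6.
Applying it to cashier: c(cons)+6=i, a(vowel)+4=e, s(cons)+6=y, h(cons)+6=n, i(vowel)+4=m, e(vowel)+4=i, r(cons)+6=x.

ieynmix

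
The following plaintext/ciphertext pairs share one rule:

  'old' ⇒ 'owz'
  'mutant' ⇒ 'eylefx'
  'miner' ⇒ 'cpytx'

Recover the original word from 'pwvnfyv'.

The output letters match the input read backwards, each shifted +11: old reversed is dlo. Read the word backwards and shift each letter +11.
Undoing it on pwvnfyv: shift back: p−11=e, w−11=l, v−11=k, n−11=c, f−11=u, y−11=n, v−11=k → elkcunk; then reverse → knuckle.

knuckle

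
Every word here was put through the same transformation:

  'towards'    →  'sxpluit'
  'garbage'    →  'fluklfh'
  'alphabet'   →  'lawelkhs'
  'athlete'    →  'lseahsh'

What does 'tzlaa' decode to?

t(19)→s(18) and o(14)→x(23) fit y≡25x+11 (mod 26); the inverse of 25 mod 26 is 25. Treating letters as 0–25, the rule is x ↦ 25x + 11 (mod 26).
Reversing it on tzlaa: t(19)→25·(19−11)≡18=s; z(25)→25·(25−11)≡12=m; l(11)→25·(11−11)≡0=a; a(0)→25·(0−11)≡11=l; a(0)→25·(0−11)≡11=l (all mod 26).

small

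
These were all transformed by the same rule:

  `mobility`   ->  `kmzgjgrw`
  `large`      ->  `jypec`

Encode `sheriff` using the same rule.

It's a constant shift of +24 (ROT24).
For sheriff: s+24=q, h+24=f, e+24=c, r+24=p, i+24=g, f+24=d, f+24=d.

qfcpgdd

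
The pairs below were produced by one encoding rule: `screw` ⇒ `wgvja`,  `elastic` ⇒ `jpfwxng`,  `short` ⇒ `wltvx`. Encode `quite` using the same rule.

The shift depends on letter class: consonant s→w is +4, but vowel e→j is +5. Vowels shift forward by 5 and consonants shift forward by 4.
For quite: q(cons)+4=u, u(vowel)+5=z, i(vowel)+5=n, t(cons)+4=x, e(vowel)+5=j.

uznxj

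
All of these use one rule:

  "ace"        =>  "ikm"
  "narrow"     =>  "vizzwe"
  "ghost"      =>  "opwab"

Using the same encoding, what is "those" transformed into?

bpwam

Every letter moves 8 places later in the alphabet, wrapping around z→a.
Applying it to those: t+8=b, h+8=p, o+8=w, s+8=a, e+8=m.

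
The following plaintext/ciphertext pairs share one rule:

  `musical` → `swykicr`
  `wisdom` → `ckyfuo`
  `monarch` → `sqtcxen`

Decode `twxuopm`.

The shifts repeat in a cycle of length 2: positions 0,1,… shift by +6, +2, then the pattern repeats.
Decoding twxuopm: t−6=n, w−2=u, x−6=r, u−2=s, o−6=i, p−2=n, m−6=g.

nursing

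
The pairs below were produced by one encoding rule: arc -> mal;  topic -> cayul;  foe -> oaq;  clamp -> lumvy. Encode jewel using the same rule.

The shift depends on letter class: consonant r→a is +9, but vowel a→m is +12. Vowels shift forward by 12 and consonants shift forward by 9.
Applying it to jewel: j(cons)+9=s, e(vowel)+12=q, w(cons)+9=f, e(vowel)+12=q, l(cons)+9=u.

sqfqu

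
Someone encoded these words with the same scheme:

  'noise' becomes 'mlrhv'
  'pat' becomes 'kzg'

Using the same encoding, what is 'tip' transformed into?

Each pair mirrors across the alphabet (n↔m, o↔l, i↔r): positions sum to 25. Letters are reflected about the middle of the alphabet (position → 25−position): Atbash.
For tip: t↔g, i↔r, p↔k.

grk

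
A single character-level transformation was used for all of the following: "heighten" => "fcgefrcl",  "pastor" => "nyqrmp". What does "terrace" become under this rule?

rcppyac

Compare letters: h→f is +24, e→c is +24, i→g is +24 — a constant shift. Every letter moves 24 places later in the alphabet, wrapping around z→a.
Applying it to terrace: t+24=r, e+24=c, r+24=p, r+24=p, a+24=y, c+24=a, e+24=c.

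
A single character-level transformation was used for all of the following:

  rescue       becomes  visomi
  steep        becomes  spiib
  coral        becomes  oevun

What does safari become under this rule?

r(17)→v(21) and e(4)→i(8) fit y≡23x+20 (mod 26); the inverse of 23 mod 26 is 17. Treating letters as 0–25, the rule is x ↦ 23x + 20 (mod 26).
For safari: s(18)→23·18+20≡18=s; a(0)→23·0+20≡20=u; f(5)→23·5+20≡5=f; a(0)→23·0+20≡20=u; r(17)→23·17+20≡21=v; i(8)→23·8+20≡22=w (all mod 26).

sufuvw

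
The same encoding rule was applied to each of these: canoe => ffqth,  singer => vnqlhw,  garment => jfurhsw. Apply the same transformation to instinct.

Shifts by position in canoe: pos 0: c→f (+3), pos 1: a→f (+5), pos 2: n→q (+3), pos 3: o→t (+5) — repeating every 2. The shifts repeat in a cycle of length 2: positions 0,1,… shift by +3, +5, then the pattern repeats.
On instinct: i+3=l, n+5=s, s+3=v, t+5=y, i+3=l, n+5=s, c+3=f, t+5=y.

lsvylsfy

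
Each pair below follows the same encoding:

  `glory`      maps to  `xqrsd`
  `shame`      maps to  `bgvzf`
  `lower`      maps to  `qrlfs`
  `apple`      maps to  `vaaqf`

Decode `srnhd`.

g(6)→x(23) and l(11)→q(16) fit y≡9x+21 (mod 26); the inverse of 9 mod 26 is 3. Treating letters as 0–25, the rule is x ↦ 9x + 21 (mod 26).
Reversing it on srnhd: s(18)→3·(18−21)≡17=r; r(17)→3·(17−21)≡14=o; n(13)→3·(13−21)≡2=c; h(7)→3·(7−21)≡10=k; d(3)→3·(3−21)≡24=y (all mod 26).

rocky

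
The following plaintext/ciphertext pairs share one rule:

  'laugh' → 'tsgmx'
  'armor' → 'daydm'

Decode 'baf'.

top

The output letters match the input read backwards, each shifted +12: laugh reversed is hgual. Two steps: reverse the string, then apply a Caesar shift of +12.
Undoing it on baf: shift back: b−12=p, a−12=o, f−12=t → pot; then reverse → top.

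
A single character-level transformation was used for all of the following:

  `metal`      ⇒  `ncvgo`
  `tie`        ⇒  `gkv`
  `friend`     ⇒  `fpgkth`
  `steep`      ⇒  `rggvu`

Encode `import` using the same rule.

The output letters match the input read backwards, each shifted +2: metal reversed is latem. Read the word backwards and shift each letter +2.
Applying it to import: reverse → tropmi; then shift: t+2=v, r+2=t, o+2=q, p+2=r, m+2=o, i+2=k.

vtqrok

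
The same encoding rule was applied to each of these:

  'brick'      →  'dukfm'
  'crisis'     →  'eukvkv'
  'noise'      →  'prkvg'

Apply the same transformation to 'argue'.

Shifts by position in brick: pos 0: b→d (+2), pos 1: r→u (+3), pos 2: i→k (+2), pos 3: c→f (+3) — repeating every 2. It's a Vigenère-style cipher with numeric key [2,3]: position i shifts by key[i mod 2].
On argue: a+2=c, r+3=u, g+2=i, u+3=x, e+2=g.

cuixg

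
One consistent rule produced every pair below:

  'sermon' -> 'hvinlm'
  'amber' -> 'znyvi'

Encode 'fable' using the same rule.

uzyov

Each pair mirrors across the alphabet (s↔h, e↔v, r↔i): positions sum to 25. This is the alphabet-reversal cipher (Atbash): a becomes z, b becomes y, etc.
For fable: f↔u, a↔z, b↔y, l↔o, e↔v.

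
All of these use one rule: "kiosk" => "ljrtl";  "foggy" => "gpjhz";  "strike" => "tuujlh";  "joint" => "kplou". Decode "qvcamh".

A repeating key of period 3 is used — shifts +1, +1, +3 over and over.
Reversing it on qvcamh: q−1=p, v−1=u, c−3=z, a−1=z, m−1=l, h−3=e.

puzzle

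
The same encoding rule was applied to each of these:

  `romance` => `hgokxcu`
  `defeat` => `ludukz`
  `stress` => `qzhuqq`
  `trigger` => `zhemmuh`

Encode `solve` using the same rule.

qgfru

This is an affine cipher: with a=0,…,z=25, each position x becomes (9x+10) mod 26.
Applying it to solve: s(18)→9·18+10≡16=q; o(14)→9·14+10≡6=g; l(11)→9·11+10≡5=f; v(21)→9·21+10≡17=r; e(4)→9·4+10≡20=u (all mod 26).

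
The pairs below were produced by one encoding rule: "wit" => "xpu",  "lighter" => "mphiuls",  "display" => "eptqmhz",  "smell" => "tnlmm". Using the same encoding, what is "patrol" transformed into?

qhusvm

The shift depends on letter class: consonant w→x is +1, but vowel i→p is +7. The rule splits by letter class: vowels +7, consonants +1.
Applying it to patrol: p(cons)+1=q, a(vowel)+7=h, t(cons)+1=u, r(cons)+1=s, o(vowel)+7=v, l(cons)+1=m.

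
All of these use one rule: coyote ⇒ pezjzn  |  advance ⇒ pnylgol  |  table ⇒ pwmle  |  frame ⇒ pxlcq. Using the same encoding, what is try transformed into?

jce

The output letters match the input read backwards, each shifted +11: coyote reversed is etoyoc. Read the word backwards and shift each letter +11.
On try: reverse → yrt; then shift: y+11=j, r+11=c, t+11=e.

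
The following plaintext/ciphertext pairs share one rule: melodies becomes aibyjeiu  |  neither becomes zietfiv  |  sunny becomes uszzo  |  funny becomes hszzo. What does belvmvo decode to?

library

m(12)→a(0) and e(4)→i(8) fit y≡25x+12 (mod 26); the inverse of 25 mod 26 is 25. Treating letters as 0–25, the rule is x ↦ 25x + 12 (mod 26).
Decoding belvmvo: b(1)→25·(1−12)≡11=l; e(4)→25·(4−12)≡8=i; l(11)→25·(11−12)≡1=b; v(21)→25·(21−12)≡17=r; m(12)→25·(12−12)≡0=a; v(21)→25·(21−12)≡17=r; o(14)→25·(14−12)≡24=y (all mod 26).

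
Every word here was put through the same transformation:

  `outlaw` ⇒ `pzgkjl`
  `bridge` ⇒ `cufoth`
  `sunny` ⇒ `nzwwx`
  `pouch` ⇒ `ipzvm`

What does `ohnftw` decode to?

design

Each letter's alphabet position (a=0..z=25) is mapped through 19·x+9 mod 26 — an affine cipher.
Undoing it on ohnftw: o(14)→11·(14−9)≡3=d; h(7)→11·(7−9)≡4=e; n(13)→11·(13−9)≡18=s; f(5)→11·(5−9)≡8=i; t(19)→11·(19−9)≡6=g; w(22)→11·(22−9)≡13=n (all mod 26).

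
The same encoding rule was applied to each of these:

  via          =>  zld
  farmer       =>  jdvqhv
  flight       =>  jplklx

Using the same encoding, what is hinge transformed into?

The shift depends on letter class: consonant v→z is +4, but vowel i→l is +3. Vowels shift forward by 3 and consonants shift forward by 4.
On hinge: h(cons)+4=l, i(vowel)+3=l, n(cons)+4=r, g(cons)+4=k, e(vowel)+3=h.

llrkh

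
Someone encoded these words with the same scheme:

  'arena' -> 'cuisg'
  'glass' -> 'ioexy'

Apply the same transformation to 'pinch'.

rlrhn

In arena: a→c is +2, r→u is +3, e→i is +4, n→s is +5 — the shift increases by 1 each position. The shift increases by 1 at each position, starting from +2: 2, 3, 4, ….
For pinch: p+2=r, i+3=l, n+4=r, c+5=h, h+6=n.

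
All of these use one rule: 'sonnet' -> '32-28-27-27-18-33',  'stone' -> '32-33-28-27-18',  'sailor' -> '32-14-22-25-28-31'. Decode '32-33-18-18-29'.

s is letter #19 and maps to 32: an offset of 13. Letters become their 1-based position plus 13 (so a→14, b→15, …).
Decoding 32-33-18-18-29: 32→(32−13)÷1=19=s, 33→(33−13)÷1=20=t, 18→(18−13)÷1=5=e, 18→(18−13)÷1=5=e, 29→(29−13)÷1=16=p.

steep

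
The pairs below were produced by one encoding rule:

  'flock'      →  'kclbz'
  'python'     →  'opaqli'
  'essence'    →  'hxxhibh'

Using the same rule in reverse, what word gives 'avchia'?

f(5)→k(10) and l(11)→c(2) fit y≡3x+21 (mod 26); the inverse of 3 mod 26 is 9. This is an affine cipher: with a=0,…,z=25, each position x becomes (3x+21) mod 26.
Decoding avchia: a(0)→9·(0−21)≡19=t; v(21)→9·(21−21)≡0=a; c(2)→9·(2−21)≡11=l; h(7)→9·(7−21)≡4=e; i(8)→9·(8−21)≡13=n; a(0)→9·(0−21)≡19=t (all mod 26).

talent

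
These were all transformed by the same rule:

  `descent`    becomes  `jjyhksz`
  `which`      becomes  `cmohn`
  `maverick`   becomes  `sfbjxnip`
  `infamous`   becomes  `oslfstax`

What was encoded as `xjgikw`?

Shifts by position in descent: pos 0: d→j (+6), pos 1: e→j (+5), pos 2: s→y (+6), pos 3: c→h (+5) — repeating every 2. A repeating key of period 2 is used — shifts +6, +5 over and over.
Undoing it on xjgikw: x−6=r, j−5=e, g−6=a, i−5=d, k−6=e, w−5=r.

reader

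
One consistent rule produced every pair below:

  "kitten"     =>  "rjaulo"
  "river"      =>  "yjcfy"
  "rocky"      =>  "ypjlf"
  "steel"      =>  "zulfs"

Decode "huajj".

attic

Shifts by position in kitten: pos 0: k→r (+7), pos 1: i→j (+1), pos 2: t→a (+7), pos 3: t→u (+1) — repeating every 2. A repeating key of period 2 is used — shifts +7, +1 over and over.
Reversing it on huajj: h−7=a, u−1=t, a−7=t, j−1=i, j−7=c.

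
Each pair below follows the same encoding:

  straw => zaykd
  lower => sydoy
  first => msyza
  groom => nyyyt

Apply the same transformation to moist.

The shift depends on letter class: consonant s→z is +7, but vowel a→k is +10. Two shifts are in play — +10 for a/e/i/o/u, +7 for every other letter.
For moist: m(cons)+7=t, o(vowel)+10=y, i(vowel)+10=s, s(cons)+7=z, t(cons)+7=a.

tysza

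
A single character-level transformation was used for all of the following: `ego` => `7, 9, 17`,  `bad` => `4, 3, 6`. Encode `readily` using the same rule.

20, 7, 3, 6, 11, 14, 27

e is letter #5 and maps to 7: an offset of 2. The number is (letter's place in the alphabet, a=1) + 2.
For readily: r=18→20, e=5→7, a=1→3, d=4→6, i=9→11, l=12→14, y=25→27.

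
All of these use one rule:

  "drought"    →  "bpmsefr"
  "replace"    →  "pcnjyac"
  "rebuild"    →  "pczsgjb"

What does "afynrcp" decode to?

Each letter is shifted forward by 24 in the alphabet (a Caesar shift of +24).
Decoding afynrcp: a−24=c, f−24=h, y−24=a, n−24=p, r−24=t, c−24=e, p−24=r.

chapter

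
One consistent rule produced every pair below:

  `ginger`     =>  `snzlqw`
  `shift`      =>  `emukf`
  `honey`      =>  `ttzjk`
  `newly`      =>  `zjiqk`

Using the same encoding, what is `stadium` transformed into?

eymiuzy

Shifts by position in ginger: pos 0: g→s (+12), pos 1: i→n (+5), pos 2: n→z (+12), pos 3: g→l (+5) — repeating every 2. A repeating key of period 2 is used — shifts +12, +5 over and over.
On stadium: s+12=e, t+5=y, a+12=m, d+5=i, i+12=u, u+5=z, m+12=y.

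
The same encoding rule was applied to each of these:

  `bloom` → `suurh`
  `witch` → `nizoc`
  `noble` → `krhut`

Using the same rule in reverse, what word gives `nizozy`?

The output letters match the input read backwards, each shifted +6: bloom reversed is moolb. Two steps: reverse the string, then apply a Caesar shift of +6.
Decoding nizozy: shift back: n−6=h, i−6=c, z−6=t, o−6=i, z−6=t, y−6=s → hctits; then reverse → stitch.

stitch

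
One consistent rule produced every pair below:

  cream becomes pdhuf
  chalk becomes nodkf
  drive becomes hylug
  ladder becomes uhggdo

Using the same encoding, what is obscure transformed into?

huxfver

The output letters match the input read backwards, each shifted +3: cream reversed is maerc. The word is reversed, then every letter is shifted forward by 3.
Applying it to obscure: reverse → erucsbo; then shift: e+3=h, r+3=u, u+3=x, c+3=f, s+3=v, b+3=e, o+3=r.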